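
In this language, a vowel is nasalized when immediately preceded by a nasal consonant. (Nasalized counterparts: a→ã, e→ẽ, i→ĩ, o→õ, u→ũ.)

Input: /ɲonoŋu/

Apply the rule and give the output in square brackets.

[ɲõnõŋũ]

/o/ after nasal /ɲ/ → [õ]
/o/ after nasal /n/ → [õ]
/u/ after nasal /ŋ/ → [ũ]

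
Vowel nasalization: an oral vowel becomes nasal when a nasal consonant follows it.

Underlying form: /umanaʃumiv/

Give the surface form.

/u/ before nasal /m/ → [ũ]
/a/ before nasal /n/ → [ã]
/u/ before nasal /m/ → [ũ]

[ũmãnaʃũmiv]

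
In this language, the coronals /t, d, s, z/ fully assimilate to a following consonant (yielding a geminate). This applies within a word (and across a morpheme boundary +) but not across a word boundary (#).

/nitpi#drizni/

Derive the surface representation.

[nippi#rrinni]

/t/ before /p/ → [p] (total assimilation)
/d/ before /r/ → [r] (total assimilation)
/z/ before /n/ → [n] (total assimilation)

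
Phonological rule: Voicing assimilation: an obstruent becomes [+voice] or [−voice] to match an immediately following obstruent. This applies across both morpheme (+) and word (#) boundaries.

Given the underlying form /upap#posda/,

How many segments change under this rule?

/s/ before /d/ (voiced) → [z]
1 segment changes.

1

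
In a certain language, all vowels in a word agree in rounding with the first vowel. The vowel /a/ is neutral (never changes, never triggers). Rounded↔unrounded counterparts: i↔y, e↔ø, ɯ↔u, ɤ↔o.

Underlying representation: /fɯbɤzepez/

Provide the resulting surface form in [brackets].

no segment meets the rule's conditions; no change.

[fɯbɤzepez]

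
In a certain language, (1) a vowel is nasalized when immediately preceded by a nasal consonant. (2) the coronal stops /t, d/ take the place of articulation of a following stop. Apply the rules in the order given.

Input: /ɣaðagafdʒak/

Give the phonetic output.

[ɣaðagafdʒak]

Rule 1: no segment meets the rule's conditions; no change.
After rule 1: ɣaðagafdʒak
Rule 2: no segment meets the rule's conditions; no change.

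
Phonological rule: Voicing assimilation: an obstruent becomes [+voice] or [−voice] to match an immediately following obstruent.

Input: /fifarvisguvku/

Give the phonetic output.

/s/ before /g/ (voiced) → [z]
/v/ before /k/ (voiceless) → [f]

[fifarvizgufku]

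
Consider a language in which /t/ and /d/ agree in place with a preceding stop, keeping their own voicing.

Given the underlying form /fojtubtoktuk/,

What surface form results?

[fojtubpokkuk]

/t/ after /b/ (labial) → [p]
/t/ after /k/ (velar) → [k]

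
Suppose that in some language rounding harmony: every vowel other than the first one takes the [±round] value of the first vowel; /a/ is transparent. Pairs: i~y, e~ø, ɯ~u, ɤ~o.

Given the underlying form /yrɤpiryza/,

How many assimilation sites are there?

2

/ɤ/ harmonizes with /y/ ([+round]) → [o]
/i/ harmonizes with /y/ ([+round]) → [y]
2 segments change.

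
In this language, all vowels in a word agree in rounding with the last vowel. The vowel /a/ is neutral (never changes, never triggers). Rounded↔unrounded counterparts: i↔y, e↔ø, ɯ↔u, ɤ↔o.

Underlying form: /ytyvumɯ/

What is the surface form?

/y/ harmonizes with /ɯ/ ([-round]) → [i]
/y/ harmonizes with /ɯ/ ([-round]) → [i]
/u/ harmonizes with /ɯ/ ([-round]) → [ɯ]

[itivɯmɯ]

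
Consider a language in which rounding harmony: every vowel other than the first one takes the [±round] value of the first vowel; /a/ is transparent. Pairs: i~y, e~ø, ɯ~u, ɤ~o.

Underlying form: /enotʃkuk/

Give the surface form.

/o/ harmonizes with /e/ ([-round]) → [ɤ]
/u/ harmonizes with /e/ ([-round]) → [ɯ]

[enɤtʃkɯk]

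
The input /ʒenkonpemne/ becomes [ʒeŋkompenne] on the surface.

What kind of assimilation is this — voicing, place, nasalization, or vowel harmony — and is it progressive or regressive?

/n/→[ŋ] /n/→[m] /m/→[n].
Each target copies a feature from the following segment, so the direction is regressive.

place assimilation, regressive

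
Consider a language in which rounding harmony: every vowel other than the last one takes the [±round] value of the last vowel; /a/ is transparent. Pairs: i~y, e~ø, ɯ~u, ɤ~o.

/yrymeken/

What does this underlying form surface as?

[irimeken]

/y/ harmonizes with /e/ ([-round]) → [i]
/y/ harmonizes with /e/ ([-round]) → [i]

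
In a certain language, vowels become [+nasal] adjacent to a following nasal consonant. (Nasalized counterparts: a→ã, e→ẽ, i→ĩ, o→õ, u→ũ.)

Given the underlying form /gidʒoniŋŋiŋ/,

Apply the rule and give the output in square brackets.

/o/ before nasal /n/ → [õ]
/i/ before nasal /ŋ/ → [ĩ]
/i/ before nasal /ŋ/ → [ĩ]

[gidʒõnĩŋŋĩŋ]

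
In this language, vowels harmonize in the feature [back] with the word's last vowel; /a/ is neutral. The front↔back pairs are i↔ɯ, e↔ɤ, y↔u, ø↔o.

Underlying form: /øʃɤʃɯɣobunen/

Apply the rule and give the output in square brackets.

[øʃeʃiɣøbynen]

/ɤ/ harmonizes with /e/ ([-back]) → [e]
/ɯ/ harmonizes with /e/ ([-back]) → [i]
/o/ harmonizes with /e/ ([-back]) → [ø]
/u/ harmonizes with /e/ ([-back]) → [y]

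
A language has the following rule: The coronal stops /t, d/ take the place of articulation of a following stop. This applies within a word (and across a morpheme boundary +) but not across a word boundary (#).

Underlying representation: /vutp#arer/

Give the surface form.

/t/ before /p/ (labial) → [p]

[vupp#arer]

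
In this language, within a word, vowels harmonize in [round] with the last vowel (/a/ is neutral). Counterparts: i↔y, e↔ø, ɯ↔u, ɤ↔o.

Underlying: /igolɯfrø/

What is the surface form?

[ygolufrø]

/i/ harmonizes with /ø/ ([+round]) → [y]
/ɯ/ harmonizes with /ø/ ([+round]) → [u]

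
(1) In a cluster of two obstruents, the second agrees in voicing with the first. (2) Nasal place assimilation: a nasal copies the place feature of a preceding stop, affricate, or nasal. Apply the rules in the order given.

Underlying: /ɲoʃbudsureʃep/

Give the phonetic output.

Rule 1: /b/ after /ʃ/ (voiceless) → [p]
Rule 1: /s/ after /d/ (voiced) → [z]
After rule 1: ɲoʃpudzureʃep
Rule 2: no segment meets the rule's conditions; no change.

[ɲoʃpudzureʃep]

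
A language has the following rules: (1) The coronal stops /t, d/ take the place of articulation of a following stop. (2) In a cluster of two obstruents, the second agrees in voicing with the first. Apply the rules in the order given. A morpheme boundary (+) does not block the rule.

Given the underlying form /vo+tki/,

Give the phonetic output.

Rule 1: /t/ before /k/ (velar) → [k]
After rule 1: vo+kki
Rule 2: no segment meets the rule's conditions; no change.

[vo+kki]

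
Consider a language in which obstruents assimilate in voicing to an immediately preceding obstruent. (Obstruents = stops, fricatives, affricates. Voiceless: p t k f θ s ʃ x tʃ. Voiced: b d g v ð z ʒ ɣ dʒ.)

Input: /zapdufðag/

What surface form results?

/d/ after /p/ (voiceless) → [t]
/ð/ after /f/ (voiceless) → [θ]

[zaptufθag]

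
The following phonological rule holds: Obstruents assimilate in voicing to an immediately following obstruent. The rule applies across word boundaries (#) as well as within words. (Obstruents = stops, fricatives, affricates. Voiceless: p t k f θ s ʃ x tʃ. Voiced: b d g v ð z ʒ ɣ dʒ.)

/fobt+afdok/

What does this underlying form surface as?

[fopt+avdok]

/b/ before /t/ (voiceless) → [p]
/f/ before /d/ (voiced) → [v]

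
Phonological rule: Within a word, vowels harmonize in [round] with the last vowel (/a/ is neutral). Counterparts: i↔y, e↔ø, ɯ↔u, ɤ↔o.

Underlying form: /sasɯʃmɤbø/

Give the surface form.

[sasuʃmobø]

/ɯ/ harmonizes with /ø/ ([+round]) → [u]
/ɤ/ harmonizes with /ø/ ([+round]) → [o]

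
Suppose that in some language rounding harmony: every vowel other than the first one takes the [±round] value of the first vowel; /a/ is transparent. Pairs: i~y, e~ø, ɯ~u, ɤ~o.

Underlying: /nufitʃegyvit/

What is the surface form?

[nufytʃøgyvyt]

/i/ harmonizes with /u/ ([+round]) → [y]
/e/ harmonizes with /u/ ([+round]) → [ø]
/i/ harmonizes with /u/ ([+round]) → [y]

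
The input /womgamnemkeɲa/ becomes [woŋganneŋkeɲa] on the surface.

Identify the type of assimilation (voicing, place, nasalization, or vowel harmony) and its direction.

/m/→[ŋ] /m/→[n] /m/→[ŋ].
Each target copies a feature from the following segment, so the direction is regressive.

place assimilation, regressive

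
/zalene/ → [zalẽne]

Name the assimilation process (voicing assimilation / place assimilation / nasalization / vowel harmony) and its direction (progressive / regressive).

/e/→[ẽ].
Each target copies a feature from the following segment, so the direction is regressive.

nasalization, regressive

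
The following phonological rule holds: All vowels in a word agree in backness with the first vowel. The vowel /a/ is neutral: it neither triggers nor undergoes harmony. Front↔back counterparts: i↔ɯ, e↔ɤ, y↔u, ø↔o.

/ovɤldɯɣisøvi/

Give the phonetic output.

[ovɤldɯɣɯsovɯ]

/i/ harmonizes with /o/ ([+back]) → [ɯ]
/ø/ harmonizes with /o/ ([+back]) → [o]
/i/ harmonizes with /o/ ([+back]) → [ɯ]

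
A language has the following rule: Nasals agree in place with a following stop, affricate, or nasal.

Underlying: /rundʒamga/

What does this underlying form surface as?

/n/ before /dʒ/ (palatal) → [ɲ]
/m/ before /g/ (velar) → [ŋ]

[ruɲdʒaŋga]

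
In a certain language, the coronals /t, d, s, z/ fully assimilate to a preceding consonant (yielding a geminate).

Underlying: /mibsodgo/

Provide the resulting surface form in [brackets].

[mibbodgo]

/s/ after /b/ → [b] (total assimilation)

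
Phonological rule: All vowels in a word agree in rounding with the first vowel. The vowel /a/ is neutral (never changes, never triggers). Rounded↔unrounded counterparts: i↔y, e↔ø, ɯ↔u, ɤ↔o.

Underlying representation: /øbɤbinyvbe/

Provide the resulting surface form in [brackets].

/ɤ/ harmonizes with /ø/ ([+round]) → [o]
/i/ harmonizes with /ø/ ([+round]) → [y]
/e/ harmonizes with /ø/ ([+round]) → [ø]

[øbobynyvbø]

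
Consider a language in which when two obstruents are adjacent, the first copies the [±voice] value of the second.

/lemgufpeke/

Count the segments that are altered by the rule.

0

No segment meets the rule's conditions.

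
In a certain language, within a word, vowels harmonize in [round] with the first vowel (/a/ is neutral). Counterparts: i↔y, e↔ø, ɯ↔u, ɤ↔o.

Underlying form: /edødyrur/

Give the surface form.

[ededirɯr]

/ø/ harmonizes with /e/ ([-round]) → [e]
/y/ harmonizes with /e/ ([-round]) → [i]
/u/ harmonizes with /e/ ([-round]) → [ɯ]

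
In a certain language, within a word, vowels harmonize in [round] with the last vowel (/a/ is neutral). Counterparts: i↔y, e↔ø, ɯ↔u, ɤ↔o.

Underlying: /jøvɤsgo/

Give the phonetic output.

[jøvosgo]

/ɤ/ harmonizes with /o/ ([+round]) → [o]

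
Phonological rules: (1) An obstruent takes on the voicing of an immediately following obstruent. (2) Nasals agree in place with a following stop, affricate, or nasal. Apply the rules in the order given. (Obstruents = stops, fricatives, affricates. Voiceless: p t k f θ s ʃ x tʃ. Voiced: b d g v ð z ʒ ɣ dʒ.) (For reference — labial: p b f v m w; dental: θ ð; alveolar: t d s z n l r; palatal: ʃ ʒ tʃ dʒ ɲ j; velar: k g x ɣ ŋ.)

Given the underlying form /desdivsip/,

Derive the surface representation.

[dezdifsip]

Rule 1: /s/ before /d/ (voiced) → [z]
Rule 1: /v/ before /s/ (voiceless) → [f]
After rule 1: dezdifsip
Rule 2: no segment meets the rule's conditions; no change.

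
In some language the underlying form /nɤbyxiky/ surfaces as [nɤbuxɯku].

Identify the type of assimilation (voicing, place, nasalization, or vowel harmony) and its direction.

vowel harmony, progressive

/y/→[u] /i/→[ɯ] /y/→[u].
Vowels agree with the first vowel, so the harmony is progressive.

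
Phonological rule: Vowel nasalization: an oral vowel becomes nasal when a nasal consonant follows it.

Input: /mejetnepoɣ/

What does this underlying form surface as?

[mejetnepoɣ]

no segment meets the rule's conditions; no change.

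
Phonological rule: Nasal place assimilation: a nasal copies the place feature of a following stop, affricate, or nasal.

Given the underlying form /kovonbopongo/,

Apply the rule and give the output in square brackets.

[kovombopoŋgo]

/n/ before /b/ (labial) → [m]
/n/ before /g/ (velar) → [ŋ]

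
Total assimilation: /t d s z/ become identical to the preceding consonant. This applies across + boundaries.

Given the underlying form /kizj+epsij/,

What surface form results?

/s/ after /p/ → [p] (total assimilation)

[kizj+eppij]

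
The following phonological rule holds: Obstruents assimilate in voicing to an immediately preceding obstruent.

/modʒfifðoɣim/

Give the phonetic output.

[modʒvifθoɣim]

/f/ after /dʒ/ (voiced) → [v]
/ð/ after /f/ (voiceless) → [θ]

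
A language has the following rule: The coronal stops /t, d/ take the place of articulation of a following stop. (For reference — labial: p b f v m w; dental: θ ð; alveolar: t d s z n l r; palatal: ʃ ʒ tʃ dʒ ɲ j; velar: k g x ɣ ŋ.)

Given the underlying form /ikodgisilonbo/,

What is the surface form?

/d/ before /g/ (velar) → [g]

[ikoggisilonbo]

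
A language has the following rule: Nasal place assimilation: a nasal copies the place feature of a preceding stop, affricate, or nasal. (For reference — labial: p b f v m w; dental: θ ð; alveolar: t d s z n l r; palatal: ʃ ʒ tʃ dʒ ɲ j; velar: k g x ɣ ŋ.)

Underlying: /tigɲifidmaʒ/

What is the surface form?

/ɲ/ after /g/ (velar) → [ŋ]
/m/ after /d/ (alveolar) → [n]

[tigŋifidnaʒ]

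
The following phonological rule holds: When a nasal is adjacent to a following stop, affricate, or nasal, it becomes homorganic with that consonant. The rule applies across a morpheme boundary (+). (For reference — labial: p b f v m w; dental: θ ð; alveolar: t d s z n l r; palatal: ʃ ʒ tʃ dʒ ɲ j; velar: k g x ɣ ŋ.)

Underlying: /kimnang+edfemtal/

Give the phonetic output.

/m/ before /n/ (alveolar) → [n]
/n/ before /g/ (velar) → [ŋ]
/m/ before /t/ (alveolar) → [n]

[kinnaŋg+edfental]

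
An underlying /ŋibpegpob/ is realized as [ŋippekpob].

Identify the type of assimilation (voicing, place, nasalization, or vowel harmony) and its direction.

voicing assimilation, regressive

/b/→[p] /g/→[k].
Each target copies a feature from the following segment, so the direction is regressive.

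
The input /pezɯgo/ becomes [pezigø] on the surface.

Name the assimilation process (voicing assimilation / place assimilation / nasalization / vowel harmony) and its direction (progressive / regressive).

/ɯ/→[i] /o/→[ø].
Vowels agree with the first vowel, so the harmony is progressive.

vowel harmony, progressive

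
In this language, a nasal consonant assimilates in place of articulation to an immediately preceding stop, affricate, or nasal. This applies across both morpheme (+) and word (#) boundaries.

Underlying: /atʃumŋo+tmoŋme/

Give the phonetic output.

/ŋ/ after /m/ (labial) → [m]
/m/ after /t/ (alveolar) → [n]
/m/ after /ŋ/ (velar) → [ŋ]

[atʃummo+tnoŋŋe]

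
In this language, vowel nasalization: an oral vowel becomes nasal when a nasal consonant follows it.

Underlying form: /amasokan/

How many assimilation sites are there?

/a/ before nasal /m/ → [ã]
/a/ before nasal /n/ → [ã]
2 segments change.

2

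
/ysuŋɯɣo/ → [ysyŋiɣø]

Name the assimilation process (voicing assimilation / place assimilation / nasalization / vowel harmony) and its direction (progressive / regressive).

/u/→[y] /ɯ/→[i] /o/→[ø].
Vowels agree with the first vowel, so the harmony is progressive.

vowel harmony, progressive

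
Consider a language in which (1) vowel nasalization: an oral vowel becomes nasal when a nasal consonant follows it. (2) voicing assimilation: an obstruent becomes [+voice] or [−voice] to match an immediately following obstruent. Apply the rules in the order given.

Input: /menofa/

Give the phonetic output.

[mẽnofa]

Rule 1: /e/ before nasal /n/ → [ẽ]
After rule 1: mẽnofa
Rule 2: no segment meets the rule's conditions; no change.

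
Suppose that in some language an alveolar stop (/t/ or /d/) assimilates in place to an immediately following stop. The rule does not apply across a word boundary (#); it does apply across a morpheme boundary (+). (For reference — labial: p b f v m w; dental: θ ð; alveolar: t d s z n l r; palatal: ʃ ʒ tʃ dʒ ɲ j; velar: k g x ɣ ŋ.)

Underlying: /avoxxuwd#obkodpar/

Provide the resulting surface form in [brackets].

[avoxxuwd#obkobpar]

/d/ before /p/ (labial) → [b]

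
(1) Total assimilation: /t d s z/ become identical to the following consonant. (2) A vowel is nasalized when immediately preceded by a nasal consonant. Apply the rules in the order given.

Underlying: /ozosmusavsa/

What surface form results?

Rule 1: /s/ before /m/ → [m] (total assimilation)
After rule 1: ozommusavsa
Rule 2: /u/ after nasal /m/ → [ũ]

[ozommũsavsa]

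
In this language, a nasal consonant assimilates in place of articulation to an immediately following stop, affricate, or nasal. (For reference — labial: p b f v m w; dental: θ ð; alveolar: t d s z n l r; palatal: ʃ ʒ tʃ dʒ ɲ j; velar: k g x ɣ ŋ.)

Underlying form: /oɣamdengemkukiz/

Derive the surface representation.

[oɣandeŋgeŋkukiz]

/m/ before /d/ (alveolar) → [n]
/n/ before /g/ (velar) → [ŋ]
/m/ before /k/ (velar) → [ŋ]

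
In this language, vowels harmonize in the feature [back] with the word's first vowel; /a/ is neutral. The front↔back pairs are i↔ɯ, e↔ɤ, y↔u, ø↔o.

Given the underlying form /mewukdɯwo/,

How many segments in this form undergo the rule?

3

/u/ harmonizes with /e/ ([-back]) → [y]
/ɯ/ harmonizes with /e/ ([-back]) → [i]
/o/ harmonizes with /e/ ([-back]) → [ø]
3 segments change.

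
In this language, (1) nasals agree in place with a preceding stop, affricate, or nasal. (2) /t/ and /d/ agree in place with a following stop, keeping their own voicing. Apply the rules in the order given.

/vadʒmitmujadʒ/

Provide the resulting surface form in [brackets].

[vadʒɲitnujadʒ]

Rule 1: /m/ after /dʒ/ (palatal) → [ɲ]
Rule 1: /m/ after /t/ (alveolar) → [n]
After rule 1: vadʒɲitnujadʒ
Rule 2: no segment meets the rule's conditions; no change.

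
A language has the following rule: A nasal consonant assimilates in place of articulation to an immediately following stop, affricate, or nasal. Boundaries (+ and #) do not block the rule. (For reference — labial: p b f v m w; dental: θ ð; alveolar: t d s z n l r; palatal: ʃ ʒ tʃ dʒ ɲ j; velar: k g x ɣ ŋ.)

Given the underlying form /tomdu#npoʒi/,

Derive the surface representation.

[tondu#mpoʒi]

/m/ before /d/ (alveolar) → [n]
/n/ before /p/ (labial) → [m]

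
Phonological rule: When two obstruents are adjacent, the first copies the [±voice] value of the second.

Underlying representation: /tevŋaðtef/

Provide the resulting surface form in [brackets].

/ð/ before /t/ (voiceless) → [θ]

[tevŋaθtef]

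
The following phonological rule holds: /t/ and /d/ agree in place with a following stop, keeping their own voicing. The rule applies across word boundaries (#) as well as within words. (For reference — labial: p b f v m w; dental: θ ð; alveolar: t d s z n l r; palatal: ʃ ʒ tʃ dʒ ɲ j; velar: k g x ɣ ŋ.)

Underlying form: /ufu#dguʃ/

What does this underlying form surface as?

/d/ before /g/ (velar) → [g]

[ufu#gguʃ]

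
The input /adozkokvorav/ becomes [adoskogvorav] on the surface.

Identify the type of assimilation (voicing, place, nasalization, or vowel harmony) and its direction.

voicing assimilation, regressive

/z/→[s] /k/→[g].
Each target copies a feature from the following segment, so the direction is regressive.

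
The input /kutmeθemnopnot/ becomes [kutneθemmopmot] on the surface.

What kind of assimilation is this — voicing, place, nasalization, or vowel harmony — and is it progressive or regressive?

/m/→[n] /n/→[m] /n/→[m].
Each target copies a feature from the preceding segment, so the direction is progressive.

place assimilation, progressive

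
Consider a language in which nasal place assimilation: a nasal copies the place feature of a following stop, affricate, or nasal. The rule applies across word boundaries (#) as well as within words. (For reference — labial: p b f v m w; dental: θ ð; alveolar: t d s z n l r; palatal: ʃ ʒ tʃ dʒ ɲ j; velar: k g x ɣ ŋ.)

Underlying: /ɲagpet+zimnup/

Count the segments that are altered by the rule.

/m/ before /n/ (alveolar) → [n]
1 segment changes.

1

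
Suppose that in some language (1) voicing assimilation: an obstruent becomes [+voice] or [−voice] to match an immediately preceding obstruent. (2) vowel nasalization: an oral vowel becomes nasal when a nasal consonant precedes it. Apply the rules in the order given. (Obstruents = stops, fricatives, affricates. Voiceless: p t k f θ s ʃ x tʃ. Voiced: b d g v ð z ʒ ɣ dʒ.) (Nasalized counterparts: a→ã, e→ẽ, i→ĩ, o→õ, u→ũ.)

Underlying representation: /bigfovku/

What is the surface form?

Rule 1: /f/ after /g/ (voiced) → [v]
Rule 1: /k/ after /v/ (voiced) → [g]
After rule 1: bigvovgu
Rule 2: no segment meets the rule's conditions; no change.

[bigvovgu]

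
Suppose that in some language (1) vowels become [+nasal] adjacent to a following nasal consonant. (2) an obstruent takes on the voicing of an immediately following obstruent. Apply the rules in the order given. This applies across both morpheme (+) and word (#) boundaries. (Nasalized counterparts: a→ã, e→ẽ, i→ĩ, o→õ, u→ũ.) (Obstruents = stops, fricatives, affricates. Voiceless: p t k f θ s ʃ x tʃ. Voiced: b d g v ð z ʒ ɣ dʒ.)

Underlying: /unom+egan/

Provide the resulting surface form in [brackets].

Rule 1: /u/ before nasal /n/ → [ũ]
Rule 1: /o/ before nasal /m/ → [õ]
Rule 1: /a/ before nasal /n/ → [ã]
After rule 1: ũnõm+egãn
Rule 2: no segment meets the rule's conditions; no change.

[ũnõm+egãn]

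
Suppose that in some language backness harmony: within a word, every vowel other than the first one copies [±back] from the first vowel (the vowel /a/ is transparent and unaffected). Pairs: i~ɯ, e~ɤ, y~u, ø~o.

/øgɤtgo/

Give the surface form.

[øgetgø]

/ɤ/ harmonizes with /ø/ ([-back]) → [e]
/o/ harmonizes with /ø/ ([-back]) → [ø]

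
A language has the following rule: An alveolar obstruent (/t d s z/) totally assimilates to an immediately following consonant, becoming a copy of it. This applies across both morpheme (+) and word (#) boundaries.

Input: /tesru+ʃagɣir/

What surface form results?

[terru+ʃagɣir]

/s/ before /r/ → [r] (total assimilation)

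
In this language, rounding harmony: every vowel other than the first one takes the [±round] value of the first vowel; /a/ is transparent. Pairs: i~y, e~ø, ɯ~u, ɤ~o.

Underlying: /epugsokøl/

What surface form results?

[epɯgsɤkel]

/u/ harmonizes with /e/ ([-round]) → [ɯ]
/o/ harmonizes with /e/ ([-round]) → [ɤ]
/ø/ harmonizes with /e/ ([-round]) → [e]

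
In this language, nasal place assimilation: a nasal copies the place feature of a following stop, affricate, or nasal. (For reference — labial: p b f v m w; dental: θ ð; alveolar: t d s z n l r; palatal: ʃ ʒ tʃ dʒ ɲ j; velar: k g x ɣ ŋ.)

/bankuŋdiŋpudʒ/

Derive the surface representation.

/n/ before /k/ (velar) → [ŋ]
/ŋ/ before /d/ (alveolar) → [n]
/ŋ/ before /p/ (labial) → [m]

[baŋkundimpudʒ]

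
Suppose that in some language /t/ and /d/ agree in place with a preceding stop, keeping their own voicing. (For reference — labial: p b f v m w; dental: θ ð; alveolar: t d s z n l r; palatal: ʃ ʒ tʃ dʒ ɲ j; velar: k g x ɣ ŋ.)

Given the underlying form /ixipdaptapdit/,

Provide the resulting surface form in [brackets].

[ixipbappapbit]

/d/ after /p/ (labial) → [b]
/t/ after /p/ (labial) → [p]
/d/ after /p/ (labial) → [b]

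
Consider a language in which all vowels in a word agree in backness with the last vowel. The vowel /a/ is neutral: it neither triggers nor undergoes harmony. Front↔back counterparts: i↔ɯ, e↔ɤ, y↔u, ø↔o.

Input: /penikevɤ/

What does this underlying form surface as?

/e/ harmonizes with /ɤ/ ([+back]) → [ɤ]
/i/ harmonizes with /ɤ/ ([+back]) → [ɯ]
/e/ harmonizes with /ɤ/ ([+back]) → [ɤ]

[pɤnɯkɤvɤ]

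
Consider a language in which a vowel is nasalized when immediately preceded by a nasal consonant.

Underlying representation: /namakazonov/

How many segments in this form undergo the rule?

/a/ after nasal /n/ → [ã]
/a/ after nasal /m/ → [ã]
/o/ after nasal /n/ → [õ]
3 segments change.

3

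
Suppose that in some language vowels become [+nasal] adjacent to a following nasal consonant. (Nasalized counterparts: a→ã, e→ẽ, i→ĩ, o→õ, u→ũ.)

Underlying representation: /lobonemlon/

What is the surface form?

/o/ before nasal /n/ → [õ]
/e/ before nasal /m/ → [ẽ]
/o/ before nasal /n/ → [õ]

[lobõnẽmlõn]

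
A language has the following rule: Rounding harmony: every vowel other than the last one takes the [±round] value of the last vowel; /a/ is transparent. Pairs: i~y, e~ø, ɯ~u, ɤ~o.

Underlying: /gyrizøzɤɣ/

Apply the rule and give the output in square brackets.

/y/ harmonizes with /ɤ/ ([-round]) → [i]
/ø/ harmonizes with /ɤ/ ([-round]) → [e]

[girizezɤɣ]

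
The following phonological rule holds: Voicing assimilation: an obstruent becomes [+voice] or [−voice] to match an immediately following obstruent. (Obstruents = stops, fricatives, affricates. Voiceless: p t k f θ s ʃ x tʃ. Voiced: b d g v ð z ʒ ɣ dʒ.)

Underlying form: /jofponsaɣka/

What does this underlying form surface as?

[jofponsaxka]

/ɣ/ before /k/ (voiceless) → [x]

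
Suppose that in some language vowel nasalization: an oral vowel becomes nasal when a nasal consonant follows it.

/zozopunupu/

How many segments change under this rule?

1

/u/ before nasal /n/ → [ũ]
1 segment changes.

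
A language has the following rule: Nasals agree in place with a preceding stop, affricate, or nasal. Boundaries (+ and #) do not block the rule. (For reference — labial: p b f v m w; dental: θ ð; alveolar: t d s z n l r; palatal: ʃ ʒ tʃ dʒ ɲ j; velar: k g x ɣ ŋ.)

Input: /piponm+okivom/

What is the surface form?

/m/ after /n/ (alveolar) → [n]

[piponn+okivom]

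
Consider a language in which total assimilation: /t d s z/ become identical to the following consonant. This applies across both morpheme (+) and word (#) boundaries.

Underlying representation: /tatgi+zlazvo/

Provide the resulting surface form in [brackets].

[taggi+llavvo]

/t/ before /g/ → [g] (total assimilation)
/z/ before /l/ → [l] (total assimilation)
/z/ before /v/ → [v] (total assimilation)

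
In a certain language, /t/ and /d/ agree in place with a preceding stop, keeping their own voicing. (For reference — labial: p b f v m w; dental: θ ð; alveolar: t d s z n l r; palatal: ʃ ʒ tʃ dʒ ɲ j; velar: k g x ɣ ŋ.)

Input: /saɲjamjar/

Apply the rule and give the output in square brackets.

no segment meets the rule's conditions; no change.

[saɲjamjar]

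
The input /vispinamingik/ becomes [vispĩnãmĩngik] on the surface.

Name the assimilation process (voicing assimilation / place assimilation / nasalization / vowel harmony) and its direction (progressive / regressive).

/i/→[ĩ] /a/→[ã] /i/→[ĩ].
Each target copies a feature from the following segment, so the direction is regressive.

nasalization, regressive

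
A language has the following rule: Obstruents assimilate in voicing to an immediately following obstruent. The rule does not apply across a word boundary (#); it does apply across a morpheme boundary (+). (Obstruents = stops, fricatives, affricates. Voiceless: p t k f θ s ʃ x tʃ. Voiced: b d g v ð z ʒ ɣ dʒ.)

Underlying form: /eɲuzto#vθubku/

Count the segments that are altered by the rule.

/z/ before /t/ (voiceless) → [s]
/v/ before /θ/ (voiceless) → [f]
/b/ before /k/ (voiceless) → [p]
3 segments change.

3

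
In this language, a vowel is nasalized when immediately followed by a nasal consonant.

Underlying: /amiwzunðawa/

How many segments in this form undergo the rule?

/a/ before nasal /m/ → [ã]
/u/ before nasal /n/ → [ũ]
2 segments change.

2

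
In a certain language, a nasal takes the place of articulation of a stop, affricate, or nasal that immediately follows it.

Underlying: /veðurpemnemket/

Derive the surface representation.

[veðurpenneŋket]

/m/ before /n/ (alveolar) → [n]
/m/ before /k/ (velar) → [ŋ]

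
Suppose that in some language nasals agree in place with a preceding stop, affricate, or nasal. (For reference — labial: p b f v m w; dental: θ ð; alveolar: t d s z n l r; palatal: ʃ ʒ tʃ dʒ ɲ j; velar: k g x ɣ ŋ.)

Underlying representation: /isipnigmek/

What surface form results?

[isipmigŋek]

/n/ after /p/ (labial) → [m]
/m/ after /g/ (velar) → [ŋ]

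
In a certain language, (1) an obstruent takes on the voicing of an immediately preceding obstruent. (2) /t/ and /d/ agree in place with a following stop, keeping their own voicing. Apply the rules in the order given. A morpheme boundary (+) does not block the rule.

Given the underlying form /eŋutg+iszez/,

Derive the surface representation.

[eŋukk+issez]

Rule 1: /g/ after /t/ (voiceless) → [k]
Rule 1: /z/ after /s/ (voiceless) → [s]
After rule 1: eŋutk+issez
Rule 2: /t/ before /k/ (velar) → [k]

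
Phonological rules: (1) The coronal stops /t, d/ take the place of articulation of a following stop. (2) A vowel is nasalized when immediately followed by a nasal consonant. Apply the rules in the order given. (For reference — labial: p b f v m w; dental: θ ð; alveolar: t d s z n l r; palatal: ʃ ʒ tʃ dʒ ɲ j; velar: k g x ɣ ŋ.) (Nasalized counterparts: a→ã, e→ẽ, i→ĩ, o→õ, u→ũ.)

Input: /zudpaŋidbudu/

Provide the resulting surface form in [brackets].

[zubpãŋibbudu]

Rule 1: /d/ before /p/ (labial) → [b]
Rule 1: /d/ before /b/ (labial) → [b]
After rule 1: zubpaŋibbudu
Rule 2: /a/ before nasal /ŋ/ → [ã]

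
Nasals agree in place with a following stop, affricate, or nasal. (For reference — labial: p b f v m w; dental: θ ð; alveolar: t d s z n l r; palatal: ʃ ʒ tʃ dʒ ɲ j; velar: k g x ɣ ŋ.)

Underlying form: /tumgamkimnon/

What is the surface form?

[tuŋgaŋkinnon]

/m/ before /g/ (velar) → [ŋ]
/m/ before /k/ (velar) → [ŋ]
/m/ before /n/ (alveolar) → [n]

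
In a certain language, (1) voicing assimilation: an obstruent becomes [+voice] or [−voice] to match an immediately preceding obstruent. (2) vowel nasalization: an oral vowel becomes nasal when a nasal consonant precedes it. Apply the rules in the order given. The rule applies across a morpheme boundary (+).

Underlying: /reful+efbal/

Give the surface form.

Rule 1: /b/ after /f/ (voiceless) → [p]
After rule 1: reful+efpal
Rule 2: no segment meets the rule's conditions; no change.

[reful+efpal]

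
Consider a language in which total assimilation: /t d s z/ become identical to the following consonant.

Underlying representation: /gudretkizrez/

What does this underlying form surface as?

/d/ before /r/ → [r] (total assimilation)
/t/ before /k/ → [k] (total assimilation)
/z/ before /r/ → [r] (total assimilation)

[gurrekkirrez]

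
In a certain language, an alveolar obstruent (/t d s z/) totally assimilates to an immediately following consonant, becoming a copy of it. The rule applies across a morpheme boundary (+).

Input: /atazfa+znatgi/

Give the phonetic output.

/z/ before /f/ → [f] (total assimilation)
/z/ before /n/ → [n] (total assimilation)
/t/ before /g/ → [g] (total assimilation)

[ataffa+nnaggi]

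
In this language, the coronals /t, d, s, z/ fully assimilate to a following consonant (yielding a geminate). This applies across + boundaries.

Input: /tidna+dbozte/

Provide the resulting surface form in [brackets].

[tinna+bbotte]

/d/ before /n/ → [n] (total assimilation)
/d/ before /b/ → [b] (total assimilation)
/z/ before /t/ → [t] (total assimilation)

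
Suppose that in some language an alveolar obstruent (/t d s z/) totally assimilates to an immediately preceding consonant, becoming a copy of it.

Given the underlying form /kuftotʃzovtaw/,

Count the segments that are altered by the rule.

/t/ after /f/ → [f] (total assimilation)
/z/ after /tʃ/ → [tʃ] (total assimilation)
/t/ after /v/ → [v] (total assimilation)
3 segments change.

3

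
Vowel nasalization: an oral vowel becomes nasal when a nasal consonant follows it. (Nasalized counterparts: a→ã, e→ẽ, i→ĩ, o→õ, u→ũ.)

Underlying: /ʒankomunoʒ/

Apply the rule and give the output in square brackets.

[ʒãnkõmũnoʒ]

/a/ before nasal /n/ → [ã]
/o/ before nasal /m/ → [õ]
/u/ before nasal /n/ → [ũ]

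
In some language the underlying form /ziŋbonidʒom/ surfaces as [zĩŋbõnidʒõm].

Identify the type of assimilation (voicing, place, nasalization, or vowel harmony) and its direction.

nasalization, regressive

/i/→[ĩ] /o/→[õ] /o/→[õ].
Each target copies a feature from the following segment, so the direction is regressive.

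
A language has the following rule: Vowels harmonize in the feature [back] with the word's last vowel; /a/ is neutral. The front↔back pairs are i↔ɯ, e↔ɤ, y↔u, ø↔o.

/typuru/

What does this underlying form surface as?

[tupuru]

/y/ harmonizes with /u/ ([+back]) → [u]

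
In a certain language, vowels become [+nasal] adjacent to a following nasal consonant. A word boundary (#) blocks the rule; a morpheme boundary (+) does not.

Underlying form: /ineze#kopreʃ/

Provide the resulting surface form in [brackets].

/i/ before nasal /n/ → [ĩ]

[ĩneze#kopreʃ]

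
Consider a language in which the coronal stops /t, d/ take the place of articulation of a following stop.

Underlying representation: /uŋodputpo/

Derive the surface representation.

/d/ before /p/ (labial) → [b]
/t/ before /p/ (labial) → [p]

[uŋobpuppo]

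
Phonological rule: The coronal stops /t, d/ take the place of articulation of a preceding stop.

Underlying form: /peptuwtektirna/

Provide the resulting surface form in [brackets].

[peppuwtekkirna]

/t/ after /p/ (labial) → [p]
/t/ after /k/ (velar) → [k]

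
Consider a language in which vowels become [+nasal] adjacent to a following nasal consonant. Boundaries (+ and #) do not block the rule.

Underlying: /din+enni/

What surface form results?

[dĩn+ẽnni]

/i/ before nasal /n/ → [ĩ]
/e/ before nasal /n/ → [ẽ]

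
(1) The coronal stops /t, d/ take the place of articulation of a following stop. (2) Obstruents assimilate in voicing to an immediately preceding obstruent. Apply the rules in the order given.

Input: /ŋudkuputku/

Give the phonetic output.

Rule 1: /d/ before /k/ (velar) → [g]
Rule 1: /t/ before /k/ (velar) → [k]
After rule 1: ŋugkupukku
Rule 2: /k/ after /g/ (voiced) → [g]

[ŋuggupukku]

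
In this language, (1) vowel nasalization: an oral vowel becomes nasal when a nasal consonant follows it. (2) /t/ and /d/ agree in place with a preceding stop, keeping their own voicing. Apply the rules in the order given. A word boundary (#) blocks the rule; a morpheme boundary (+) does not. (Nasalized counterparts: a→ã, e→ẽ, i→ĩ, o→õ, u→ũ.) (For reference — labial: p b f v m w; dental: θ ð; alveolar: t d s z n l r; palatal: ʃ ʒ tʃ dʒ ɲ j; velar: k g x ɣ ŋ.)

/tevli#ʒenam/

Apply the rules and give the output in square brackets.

[tevli#ʒẽnãm]

Rule 1: /e/ before nasal /n/ → [ẽ]
Rule 1: /a/ before nasal /m/ → [ã]
After rule 1: tevli#ʒẽnãm
Rule 2: no segment meets the rule's conditions; no change.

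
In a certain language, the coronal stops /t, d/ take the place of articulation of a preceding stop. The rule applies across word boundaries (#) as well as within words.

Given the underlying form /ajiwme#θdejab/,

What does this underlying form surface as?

[ajiwme#θdejab]

no segment meets the rule's conditions; no change.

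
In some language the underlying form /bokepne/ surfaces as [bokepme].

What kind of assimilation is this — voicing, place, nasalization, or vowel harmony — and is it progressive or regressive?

/n/→[m].
Each target copies a feature from the preceding segment, so the direction is progressive.

place assimilation, progressive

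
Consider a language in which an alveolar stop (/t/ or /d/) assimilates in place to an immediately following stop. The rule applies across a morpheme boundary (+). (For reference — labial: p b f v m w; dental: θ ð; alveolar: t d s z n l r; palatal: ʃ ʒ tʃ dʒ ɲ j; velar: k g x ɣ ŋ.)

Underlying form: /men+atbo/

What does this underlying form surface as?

/t/ before /b/ (labial) → [p]

[men+apbo]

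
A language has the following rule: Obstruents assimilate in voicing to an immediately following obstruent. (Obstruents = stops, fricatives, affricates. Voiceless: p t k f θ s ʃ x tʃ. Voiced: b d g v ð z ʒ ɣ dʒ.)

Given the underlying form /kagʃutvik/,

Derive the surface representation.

[kakʃudvik]

/g/ before /ʃ/ (voiceless) → [k]
/t/ before /v/ (voiced) → [d]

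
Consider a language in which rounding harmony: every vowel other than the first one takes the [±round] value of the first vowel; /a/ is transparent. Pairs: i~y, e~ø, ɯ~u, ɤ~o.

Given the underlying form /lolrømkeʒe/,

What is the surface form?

/e/ harmonizes with /o/ ([+round]) → [ø]
/e/ harmonizes with /o/ ([+round]) → [ø]

[lolrømkøʒø]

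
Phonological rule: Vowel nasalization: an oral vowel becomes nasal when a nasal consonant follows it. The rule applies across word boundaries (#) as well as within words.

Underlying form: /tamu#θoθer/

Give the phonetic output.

[tãmu#θoθer]

/a/ before nasal /m/ → [ã]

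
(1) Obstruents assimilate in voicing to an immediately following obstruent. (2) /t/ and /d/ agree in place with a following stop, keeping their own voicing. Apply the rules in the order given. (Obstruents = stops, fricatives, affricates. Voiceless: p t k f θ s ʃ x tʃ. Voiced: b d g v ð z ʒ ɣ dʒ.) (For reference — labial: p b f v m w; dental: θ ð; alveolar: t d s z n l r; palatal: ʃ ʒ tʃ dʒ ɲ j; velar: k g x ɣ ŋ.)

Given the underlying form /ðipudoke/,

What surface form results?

Rule 1: no segment meets the rule's conditions; no change.
After rule 1: ðipudoke
Rule 2: no segment meets the rule's conditions; no change.

[ðipudoke]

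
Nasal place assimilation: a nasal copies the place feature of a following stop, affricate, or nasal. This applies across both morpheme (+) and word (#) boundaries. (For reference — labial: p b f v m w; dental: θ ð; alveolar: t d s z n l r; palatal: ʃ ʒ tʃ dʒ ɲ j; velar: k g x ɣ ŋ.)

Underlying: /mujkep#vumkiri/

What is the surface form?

/m/ before /k/ (velar) → [ŋ]

[mujkep#vuŋkiri]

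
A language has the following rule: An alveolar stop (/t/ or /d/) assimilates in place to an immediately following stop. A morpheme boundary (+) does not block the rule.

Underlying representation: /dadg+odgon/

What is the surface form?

[dagg+oggon]

/d/ before /g/ (velar) → [g]
/d/ before /g/ (velar) → [g]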